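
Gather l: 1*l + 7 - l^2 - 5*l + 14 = -l^2 - 4*l + 21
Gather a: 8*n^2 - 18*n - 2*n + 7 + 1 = 8*n^2 - 20*n + 8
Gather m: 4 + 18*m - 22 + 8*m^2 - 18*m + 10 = 8*m^2 - 8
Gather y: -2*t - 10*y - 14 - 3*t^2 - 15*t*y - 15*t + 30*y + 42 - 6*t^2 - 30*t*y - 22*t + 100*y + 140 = -9*t^2 - 39*t + y*(120 - 45*t) + 168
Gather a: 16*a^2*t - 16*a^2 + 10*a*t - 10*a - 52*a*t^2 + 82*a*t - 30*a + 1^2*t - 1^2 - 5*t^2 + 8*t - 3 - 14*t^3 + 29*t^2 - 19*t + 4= a^2*(16*t - 16) + a*(-52*t^2 + 92*t - 40) - 14*t^3 + 24*t^2 - 10*t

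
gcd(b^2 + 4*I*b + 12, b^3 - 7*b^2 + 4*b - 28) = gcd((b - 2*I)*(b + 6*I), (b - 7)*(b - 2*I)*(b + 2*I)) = b - 2*I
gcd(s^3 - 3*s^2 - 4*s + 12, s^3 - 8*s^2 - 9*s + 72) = s - 3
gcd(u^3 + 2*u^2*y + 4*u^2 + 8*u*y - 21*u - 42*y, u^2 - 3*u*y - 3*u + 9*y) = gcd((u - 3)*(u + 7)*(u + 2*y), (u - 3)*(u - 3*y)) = u - 3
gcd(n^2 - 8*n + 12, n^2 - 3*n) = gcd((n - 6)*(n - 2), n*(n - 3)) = 1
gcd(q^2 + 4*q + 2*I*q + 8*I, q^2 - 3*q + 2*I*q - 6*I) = q + 2*I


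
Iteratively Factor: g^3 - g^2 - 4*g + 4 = (g - 1)*(g^2 - 4) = (g - 2)*(g - 1)*(g + 2)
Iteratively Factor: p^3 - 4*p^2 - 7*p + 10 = (p + 2)*(p^2 - 6*p + 5) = (p - 1)*(p + 2)*(p - 5)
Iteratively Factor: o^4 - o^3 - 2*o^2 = (o - 2)*(o^3 + o^2) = o*(o - 2)*(o^2 + o) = o*(o - 2)*(o + 1)*(o)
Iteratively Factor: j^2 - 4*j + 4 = (j - 2)*(j - 2)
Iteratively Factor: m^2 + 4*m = (m + 4)*(m)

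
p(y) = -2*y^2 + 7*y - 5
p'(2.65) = -3.60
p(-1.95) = -26.26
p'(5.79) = -16.16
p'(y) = 7 - 4*y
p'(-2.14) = 15.56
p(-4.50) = -77.00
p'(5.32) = -14.28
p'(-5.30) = 28.20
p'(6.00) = -17.00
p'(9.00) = -29.00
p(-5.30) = -98.28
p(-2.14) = -29.14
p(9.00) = -104.00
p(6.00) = -35.00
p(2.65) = -0.50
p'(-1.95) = 14.80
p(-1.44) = -19.23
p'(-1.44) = 12.76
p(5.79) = -31.52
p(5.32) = -24.36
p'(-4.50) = 25.00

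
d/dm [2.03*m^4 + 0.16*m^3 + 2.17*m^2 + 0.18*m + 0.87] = 8.12*m^3 + 0.48*m^2 + 4.34*m + 0.18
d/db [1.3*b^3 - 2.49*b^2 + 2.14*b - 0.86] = 3.9*b^2 - 4.98*b + 2.14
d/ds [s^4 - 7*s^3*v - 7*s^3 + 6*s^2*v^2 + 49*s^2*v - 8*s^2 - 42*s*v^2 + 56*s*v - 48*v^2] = 4*s^3 - 21*s^2*v - 21*s^2 + 12*s*v^2 + 98*s*v - 16*s - 42*v^2 + 56*v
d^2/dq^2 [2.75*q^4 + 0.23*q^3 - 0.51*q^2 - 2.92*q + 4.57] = 33.0*q^2 + 1.38*q - 1.02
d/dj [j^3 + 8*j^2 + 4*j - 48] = 3*j^2 + 16*j + 4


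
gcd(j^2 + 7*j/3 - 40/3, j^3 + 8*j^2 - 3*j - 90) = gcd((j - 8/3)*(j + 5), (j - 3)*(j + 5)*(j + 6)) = j + 5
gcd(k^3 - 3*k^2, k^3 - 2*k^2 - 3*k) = k^2 - 3*k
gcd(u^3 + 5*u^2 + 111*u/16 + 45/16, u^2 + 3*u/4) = u + 3/4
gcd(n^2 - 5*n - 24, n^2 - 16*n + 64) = n - 8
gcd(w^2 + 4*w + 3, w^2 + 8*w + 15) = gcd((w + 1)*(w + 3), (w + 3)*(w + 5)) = w + 3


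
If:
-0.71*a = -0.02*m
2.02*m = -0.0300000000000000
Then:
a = -0.00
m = -0.01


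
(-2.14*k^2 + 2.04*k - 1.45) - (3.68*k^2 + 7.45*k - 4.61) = -5.82*k^2 - 5.41*k + 3.16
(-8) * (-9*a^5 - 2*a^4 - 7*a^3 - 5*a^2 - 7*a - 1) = 72*a^5 + 16*a^4 + 56*a^3 + 40*a^2 + 56*a + 8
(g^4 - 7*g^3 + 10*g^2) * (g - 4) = g^5 - 11*g^4 + 38*g^3 - 40*g^2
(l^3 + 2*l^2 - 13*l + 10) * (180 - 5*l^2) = -5*l^5 - 10*l^4 + 245*l^3 + 310*l^2 - 2340*l + 1800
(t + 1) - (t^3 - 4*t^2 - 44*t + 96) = -t^3 + 4*t^2 + 45*t - 95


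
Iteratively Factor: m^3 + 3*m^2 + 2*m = (m + 2)*(m^2 + m) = m*(m + 2)*(m + 1)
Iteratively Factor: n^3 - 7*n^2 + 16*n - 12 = (n - 2)*(n^2 - 5*n + 6) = (n - 3)*(n - 2)*(n - 2)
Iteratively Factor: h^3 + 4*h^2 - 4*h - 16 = (h + 4)*(h^2 - 4) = (h + 2)*(h + 4)*(h - 2)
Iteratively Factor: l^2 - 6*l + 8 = (l - 2)*(l - 4)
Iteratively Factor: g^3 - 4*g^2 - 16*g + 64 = (g - 4)*(g^2 - 16) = (g - 4)^2*(g + 4)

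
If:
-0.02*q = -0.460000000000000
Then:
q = 23.00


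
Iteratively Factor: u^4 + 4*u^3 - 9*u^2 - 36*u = (u + 4)*(u^3 - 9*u) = (u + 3)*(u + 4)*(u^2 - 3*u) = (u - 3)*(u + 3)*(u + 4)*(u)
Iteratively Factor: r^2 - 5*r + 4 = (r - 1)*(r - 4)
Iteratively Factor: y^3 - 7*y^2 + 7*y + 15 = (y - 3)*(y^2 - 4*y - 5) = (y - 5)*(y - 3)*(y + 1)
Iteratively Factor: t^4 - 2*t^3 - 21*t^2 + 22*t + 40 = (t + 1)*(t^3 - 3*t^2 - 18*t + 40) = (t + 1)*(t + 4)*(t^2 - 7*t + 10) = (t - 5)*(t + 1)*(t + 4)*(t - 2)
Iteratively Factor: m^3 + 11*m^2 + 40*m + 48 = (m + 3)*(m^2 + 8*m + 16) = (m + 3)*(m + 4)*(m + 4)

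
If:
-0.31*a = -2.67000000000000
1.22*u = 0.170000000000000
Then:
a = 8.61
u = 0.14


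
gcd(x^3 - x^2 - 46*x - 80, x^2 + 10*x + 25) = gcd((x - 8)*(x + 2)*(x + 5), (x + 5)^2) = x + 5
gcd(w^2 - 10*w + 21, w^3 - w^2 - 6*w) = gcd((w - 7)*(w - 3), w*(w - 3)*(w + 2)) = w - 3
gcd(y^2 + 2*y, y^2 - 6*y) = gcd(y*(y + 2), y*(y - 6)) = y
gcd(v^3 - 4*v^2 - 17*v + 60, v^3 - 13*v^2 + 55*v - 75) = v^2 - 8*v + 15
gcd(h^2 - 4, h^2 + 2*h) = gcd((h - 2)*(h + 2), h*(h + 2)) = h + 2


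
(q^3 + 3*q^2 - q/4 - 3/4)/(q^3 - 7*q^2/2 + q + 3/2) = (2*q^2 + 5*q - 3)/(2*(q^2 - 4*q + 3))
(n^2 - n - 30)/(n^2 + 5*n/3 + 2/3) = 3*(n^2 - n - 30)/(3*n^2 + 5*n + 2)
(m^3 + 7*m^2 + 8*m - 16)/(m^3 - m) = (m^2 + 8*m + 16)/(m*(m + 1))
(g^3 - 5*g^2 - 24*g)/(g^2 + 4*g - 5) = g*(g^2 - 5*g - 24)/(g^2 + 4*g - 5)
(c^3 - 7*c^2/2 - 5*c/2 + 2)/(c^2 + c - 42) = (c^3 - 7*c^2/2 - 5*c/2 + 2)/(c^2 + c - 42)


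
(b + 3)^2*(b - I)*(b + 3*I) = b^4 + 6*b^3 + 2*I*b^3 + 12*b^2 + 12*I*b^2 + 18*b + 18*I*b + 27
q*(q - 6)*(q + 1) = q^3 - 5*q^2 - 6*q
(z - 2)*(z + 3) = z^2 + z - 6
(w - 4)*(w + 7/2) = w^2 - w/2 - 14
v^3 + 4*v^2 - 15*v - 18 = (v - 3)*(v + 1)*(v + 6)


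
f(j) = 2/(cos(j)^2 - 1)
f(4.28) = -2.43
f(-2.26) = -3.36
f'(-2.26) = 5.53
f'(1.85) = -1.24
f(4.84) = -2.03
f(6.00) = -25.62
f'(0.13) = 1820.63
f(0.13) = -119.01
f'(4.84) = -0.52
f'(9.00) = -52.07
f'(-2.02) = 2.38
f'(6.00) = -176.06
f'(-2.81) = 109.62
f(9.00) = -11.78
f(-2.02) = -2.46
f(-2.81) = -18.87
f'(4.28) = 2.24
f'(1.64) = -0.28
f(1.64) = -2.01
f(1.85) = -2.16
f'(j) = 4*sin(j)*cos(j)/(cos(j)^2 - 1)^2 = 4*cos(j)/sin(j)^3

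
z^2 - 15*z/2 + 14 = (z - 4)*(z - 7/2)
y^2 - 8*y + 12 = (y - 6)*(y - 2)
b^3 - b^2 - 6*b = b*(b - 3)*(b + 2)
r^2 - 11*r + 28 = (r - 7)*(r - 4)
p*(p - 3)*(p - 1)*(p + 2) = p^4 - 2*p^3 - 5*p^2 + 6*p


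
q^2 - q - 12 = (q - 4)*(q + 3)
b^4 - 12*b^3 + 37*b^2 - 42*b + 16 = (b - 8)*(b - 2)*(b - 1)^2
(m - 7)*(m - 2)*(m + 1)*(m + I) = m^4 - 8*m^3 + I*m^3 + 5*m^2 - 8*I*m^2 + 14*m + 5*I*m + 14*I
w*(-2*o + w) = -2*o*w + w^2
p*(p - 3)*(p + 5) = p^3 + 2*p^2 - 15*p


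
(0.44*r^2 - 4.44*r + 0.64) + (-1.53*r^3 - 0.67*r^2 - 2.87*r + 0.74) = -1.53*r^3 - 0.23*r^2 - 7.31*r + 1.38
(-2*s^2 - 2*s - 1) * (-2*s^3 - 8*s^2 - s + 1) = 4*s^5 + 20*s^4 + 20*s^3 + 8*s^2 - s - 1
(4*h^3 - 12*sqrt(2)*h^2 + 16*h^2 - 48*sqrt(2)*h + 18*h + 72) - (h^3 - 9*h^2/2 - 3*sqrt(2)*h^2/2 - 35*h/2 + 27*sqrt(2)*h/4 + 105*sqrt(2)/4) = 3*h^3 - 21*sqrt(2)*h^2/2 + 41*h^2/2 - 219*sqrt(2)*h/4 + 71*h/2 - 105*sqrt(2)/4 + 72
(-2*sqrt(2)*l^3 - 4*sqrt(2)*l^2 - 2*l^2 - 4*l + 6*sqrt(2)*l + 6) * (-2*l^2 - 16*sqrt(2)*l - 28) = 4*sqrt(2)*l^5 + 8*sqrt(2)*l^4 + 68*l^4 + 76*sqrt(2)*l^3 + 136*l^3 - 148*l^2 + 176*sqrt(2)*l^2 - 264*sqrt(2)*l + 112*l - 168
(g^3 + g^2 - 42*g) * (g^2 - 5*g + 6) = g^5 - 4*g^4 - 41*g^3 + 216*g^2 - 252*g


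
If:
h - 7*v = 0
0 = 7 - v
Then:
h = 49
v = 7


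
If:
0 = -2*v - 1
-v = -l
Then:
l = -1/2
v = -1/2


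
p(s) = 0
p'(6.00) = 0.00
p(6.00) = 0.00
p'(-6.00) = 0.00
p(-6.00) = 0.00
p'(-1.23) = 0.00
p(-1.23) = 0.00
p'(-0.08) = 0.00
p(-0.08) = 0.00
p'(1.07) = 0.00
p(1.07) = 0.00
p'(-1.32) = 0.00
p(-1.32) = 0.00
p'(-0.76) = 0.00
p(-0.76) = 0.00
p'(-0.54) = 0.00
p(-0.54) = 0.00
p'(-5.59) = 0.00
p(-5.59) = 0.00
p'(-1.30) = 0.00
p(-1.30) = 0.00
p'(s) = 0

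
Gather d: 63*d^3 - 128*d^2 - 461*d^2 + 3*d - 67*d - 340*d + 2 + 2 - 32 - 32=63*d^3 - 589*d^2 - 404*d - 60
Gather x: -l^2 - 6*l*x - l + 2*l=-l^2 - 6*l*x + l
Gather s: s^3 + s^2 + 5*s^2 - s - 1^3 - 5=s^3 + 6*s^2 - s - 6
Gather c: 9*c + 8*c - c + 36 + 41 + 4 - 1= 16*c + 80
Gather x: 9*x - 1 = 9*x - 1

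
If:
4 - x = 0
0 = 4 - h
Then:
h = 4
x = 4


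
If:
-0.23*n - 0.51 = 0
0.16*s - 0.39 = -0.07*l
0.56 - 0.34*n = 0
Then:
No Solution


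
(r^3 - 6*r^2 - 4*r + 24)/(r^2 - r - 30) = (r^2 - 4)/(r + 5)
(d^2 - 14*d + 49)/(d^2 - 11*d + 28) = (d - 7)/(d - 4)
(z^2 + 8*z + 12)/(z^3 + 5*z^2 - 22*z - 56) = (z + 6)/(z^2 + 3*z - 28)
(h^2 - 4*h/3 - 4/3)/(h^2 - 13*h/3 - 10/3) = (h - 2)/(h - 5)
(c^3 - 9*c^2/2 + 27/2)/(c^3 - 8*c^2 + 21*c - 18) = (c + 3/2)/(c - 2)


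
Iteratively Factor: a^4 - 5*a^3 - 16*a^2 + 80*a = (a)*(a^3 - 5*a^2 - 16*a + 80) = a*(a - 5)*(a^2 - 16) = a*(a - 5)*(a + 4)*(a - 4)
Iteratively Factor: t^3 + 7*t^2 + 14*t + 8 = (t + 2)*(t^2 + 5*t + 4) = (t + 1)*(t + 2)*(t + 4)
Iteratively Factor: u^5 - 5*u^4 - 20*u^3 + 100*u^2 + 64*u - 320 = (u - 2)*(u^4 - 3*u^3 - 26*u^2 + 48*u + 160) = (u - 4)*(u - 2)*(u^3 + u^2 - 22*u - 40) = (u - 5)*(u - 4)*(u - 2)*(u^2 + 6*u + 8) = (u - 5)*(u - 4)*(u - 2)*(u + 4)*(u + 2)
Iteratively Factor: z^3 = (z)*(z^2) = z^2*(z)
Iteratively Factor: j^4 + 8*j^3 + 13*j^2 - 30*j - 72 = (j - 2)*(j^3 + 10*j^2 + 33*j + 36) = (j - 2)*(j + 4)*(j^2 + 6*j + 9) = (j - 2)*(j + 3)*(j + 4)*(j + 3)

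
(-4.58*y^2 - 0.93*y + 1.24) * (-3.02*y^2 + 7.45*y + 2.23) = 13.8316*y^4 - 31.3124*y^3 - 20.8867*y^2 + 7.1641*y + 2.7652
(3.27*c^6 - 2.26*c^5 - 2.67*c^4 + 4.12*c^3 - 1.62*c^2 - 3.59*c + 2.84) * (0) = 0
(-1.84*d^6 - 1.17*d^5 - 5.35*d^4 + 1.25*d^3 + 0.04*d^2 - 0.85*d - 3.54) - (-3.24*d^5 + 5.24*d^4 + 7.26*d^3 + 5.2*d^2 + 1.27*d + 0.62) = -1.84*d^6 + 2.07*d^5 - 10.59*d^4 - 6.01*d^3 - 5.16*d^2 - 2.12*d - 4.16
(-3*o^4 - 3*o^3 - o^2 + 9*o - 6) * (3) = -9*o^4 - 9*o^3 - 3*o^2 + 27*o - 18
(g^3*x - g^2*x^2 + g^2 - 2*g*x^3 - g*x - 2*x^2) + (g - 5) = g^3*x - g^2*x^2 + g^2 - 2*g*x^3 - g*x + g - 2*x^2 - 5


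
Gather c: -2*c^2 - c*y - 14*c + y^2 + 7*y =-2*c^2 + c*(-y - 14) + y^2 + 7*y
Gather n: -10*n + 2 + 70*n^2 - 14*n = 70*n^2 - 24*n + 2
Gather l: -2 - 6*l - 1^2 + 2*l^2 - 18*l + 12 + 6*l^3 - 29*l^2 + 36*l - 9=6*l^3 - 27*l^2 + 12*l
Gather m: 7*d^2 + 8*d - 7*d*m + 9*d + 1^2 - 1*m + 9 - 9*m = 7*d^2 + 17*d + m*(-7*d - 10) + 10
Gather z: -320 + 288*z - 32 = 288*z - 352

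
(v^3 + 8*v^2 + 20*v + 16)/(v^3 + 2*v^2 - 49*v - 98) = (v^2 + 6*v + 8)/(v^2 - 49)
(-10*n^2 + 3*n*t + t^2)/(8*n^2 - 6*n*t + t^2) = (5*n + t)/(-4*n + t)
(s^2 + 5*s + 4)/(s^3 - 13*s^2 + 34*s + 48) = (s + 4)/(s^2 - 14*s + 48)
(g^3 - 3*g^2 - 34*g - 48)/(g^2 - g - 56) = (g^2 + 5*g + 6)/(g + 7)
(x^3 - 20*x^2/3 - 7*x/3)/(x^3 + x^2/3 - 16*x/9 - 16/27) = 9*x*(x - 7)/(9*x^2 - 16)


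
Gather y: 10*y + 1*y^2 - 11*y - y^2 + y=0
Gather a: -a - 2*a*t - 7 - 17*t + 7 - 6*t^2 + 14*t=a*(-2*t - 1) - 6*t^2 - 3*t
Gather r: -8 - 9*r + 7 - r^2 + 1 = -r^2 - 9*r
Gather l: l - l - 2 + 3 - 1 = 0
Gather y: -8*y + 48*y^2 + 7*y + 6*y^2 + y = 54*y^2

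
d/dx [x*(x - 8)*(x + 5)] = 3*x^2 - 6*x - 40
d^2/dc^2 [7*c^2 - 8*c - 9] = 14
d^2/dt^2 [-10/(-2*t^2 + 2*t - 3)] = 40*(-2*t^2 + 2*t + 2*(2*t - 1)^2 - 3)/(2*t^2 - 2*t + 3)^3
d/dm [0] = 0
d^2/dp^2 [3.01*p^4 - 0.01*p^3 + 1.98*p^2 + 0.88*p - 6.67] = 36.12*p^2 - 0.06*p + 3.96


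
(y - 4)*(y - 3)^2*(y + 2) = y^4 - 8*y^3 + 13*y^2 + 30*y - 72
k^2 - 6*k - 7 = (k - 7)*(k + 1)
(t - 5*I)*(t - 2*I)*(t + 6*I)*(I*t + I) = I*t^4 + t^3 + I*t^3 + t^2 + 32*I*t^2 + 60*t + 32*I*t + 60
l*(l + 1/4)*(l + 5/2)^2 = l^4 + 21*l^3/4 + 15*l^2/2 + 25*l/16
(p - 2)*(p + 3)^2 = p^3 + 4*p^2 - 3*p - 18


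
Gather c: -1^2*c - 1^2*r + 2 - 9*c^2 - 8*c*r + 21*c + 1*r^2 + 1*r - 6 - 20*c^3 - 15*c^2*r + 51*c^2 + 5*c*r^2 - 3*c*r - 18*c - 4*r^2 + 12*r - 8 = -20*c^3 + c^2*(42 - 15*r) + c*(5*r^2 - 11*r + 2) - 3*r^2 + 12*r - 12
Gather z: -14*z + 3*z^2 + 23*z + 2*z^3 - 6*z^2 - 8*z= 2*z^3 - 3*z^2 + z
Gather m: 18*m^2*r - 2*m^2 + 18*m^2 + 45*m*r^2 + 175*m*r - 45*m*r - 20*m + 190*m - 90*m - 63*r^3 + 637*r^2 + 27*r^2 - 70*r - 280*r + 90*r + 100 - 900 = m^2*(18*r + 16) + m*(45*r^2 + 130*r + 80) - 63*r^3 + 664*r^2 - 260*r - 800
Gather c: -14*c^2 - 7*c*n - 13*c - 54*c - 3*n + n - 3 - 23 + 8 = -14*c^2 + c*(-7*n - 67) - 2*n - 18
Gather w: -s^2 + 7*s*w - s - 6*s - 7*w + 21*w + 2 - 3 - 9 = -s^2 - 7*s + w*(7*s + 14) - 10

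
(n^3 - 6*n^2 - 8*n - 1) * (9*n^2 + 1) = 9*n^5 - 54*n^4 - 71*n^3 - 15*n^2 - 8*n - 1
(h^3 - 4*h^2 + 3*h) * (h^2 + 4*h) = h^5 - 13*h^3 + 12*h^2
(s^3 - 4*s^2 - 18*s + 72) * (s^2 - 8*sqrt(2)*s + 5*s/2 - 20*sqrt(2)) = s^5 - 8*sqrt(2)*s^4 - 3*s^4/2 - 28*s^3 + 12*sqrt(2)*s^3 + 27*s^2 + 224*sqrt(2)*s^2 - 216*sqrt(2)*s + 180*s - 1440*sqrt(2)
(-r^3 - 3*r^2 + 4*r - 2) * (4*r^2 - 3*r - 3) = -4*r^5 - 9*r^4 + 28*r^3 - 11*r^2 - 6*r + 6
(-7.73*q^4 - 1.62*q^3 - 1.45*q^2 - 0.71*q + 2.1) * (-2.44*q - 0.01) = 18.8612*q^5 + 4.0301*q^4 + 3.5542*q^3 + 1.7469*q^2 - 5.1169*q - 0.021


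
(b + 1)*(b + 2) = b^2 + 3*b + 2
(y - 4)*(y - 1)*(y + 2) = y^3 - 3*y^2 - 6*y + 8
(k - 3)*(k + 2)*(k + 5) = k^3 + 4*k^2 - 11*k - 30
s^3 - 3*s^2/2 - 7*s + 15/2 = (s - 3)*(s - 1)*(s + 5/2)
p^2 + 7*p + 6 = (p + 1)*(p + 6)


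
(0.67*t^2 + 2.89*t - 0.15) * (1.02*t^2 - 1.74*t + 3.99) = 0.6834*t^4 + 1.782*t^3 - 2.5083*t^2 + 11.7921*t - 0.5985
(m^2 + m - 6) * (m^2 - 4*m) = m^4 - 3*m^3 - 10*m^2 + 24*m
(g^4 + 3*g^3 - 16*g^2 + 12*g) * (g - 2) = g^5 + g^4 - 22*g^3 + 44*g^2 - 24*g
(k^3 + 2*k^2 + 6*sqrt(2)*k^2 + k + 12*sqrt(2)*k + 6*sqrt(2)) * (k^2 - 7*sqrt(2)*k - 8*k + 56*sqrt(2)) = k^5 - 6*k^4 - sqrt(2)*k^4 - 99*k^3 + 6*sqrt(2)*k^3 + 15*sqrt(2)*k^2 + 496*k^2 + 8*sqrt(2)*k + 1260*k + 672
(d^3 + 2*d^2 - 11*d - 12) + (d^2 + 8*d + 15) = d^3 + 3*d^2 - 3*d + 3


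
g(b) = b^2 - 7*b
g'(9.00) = 11.00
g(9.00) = 18.00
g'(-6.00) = -19.00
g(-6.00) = 78.00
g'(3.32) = -0.36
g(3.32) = -12.22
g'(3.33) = -0.34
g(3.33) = -12.22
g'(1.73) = -3.54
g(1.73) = -9.12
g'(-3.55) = -14.10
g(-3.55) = 37.45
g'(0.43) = -6.14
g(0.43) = -2.83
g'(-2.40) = -11.80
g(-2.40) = 22.56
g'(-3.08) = -13.16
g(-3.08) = 31.05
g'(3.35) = -0.30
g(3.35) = -12.23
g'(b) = 2*b - 7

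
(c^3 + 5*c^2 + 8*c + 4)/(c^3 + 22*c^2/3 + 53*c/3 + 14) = 3*(c^2 + 3*c + 2)/(3*c^2 + 16*c + 21)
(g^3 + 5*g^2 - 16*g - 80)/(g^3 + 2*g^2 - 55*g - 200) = (g^2 - 16)/(g^2 - 3*g - 40)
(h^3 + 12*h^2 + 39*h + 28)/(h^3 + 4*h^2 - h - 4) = (h + 7)/(h - 1)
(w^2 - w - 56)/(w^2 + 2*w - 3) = (w^2 - w - 56)/(w^2 + 2*w - 3)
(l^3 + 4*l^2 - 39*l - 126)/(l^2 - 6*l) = l + 10 + 21/l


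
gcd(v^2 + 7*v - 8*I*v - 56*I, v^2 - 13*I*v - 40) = v - 8*I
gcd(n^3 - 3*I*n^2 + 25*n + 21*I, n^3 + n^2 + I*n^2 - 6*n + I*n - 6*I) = n + I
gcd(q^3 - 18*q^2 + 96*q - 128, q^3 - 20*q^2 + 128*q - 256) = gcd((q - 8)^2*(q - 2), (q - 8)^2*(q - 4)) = q^2 - 16*q + 64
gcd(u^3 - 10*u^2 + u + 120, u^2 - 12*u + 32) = u - 8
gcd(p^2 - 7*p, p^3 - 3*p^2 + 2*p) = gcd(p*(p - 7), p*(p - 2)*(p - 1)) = p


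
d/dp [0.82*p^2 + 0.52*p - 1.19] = 1.64*p + 0.52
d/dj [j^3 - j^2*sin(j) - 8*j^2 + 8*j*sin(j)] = -j^2*cos(j) + 3*j^2 - 2*j*sin(j) + 8*j*cos(j) - 16*j + 8*sin(j)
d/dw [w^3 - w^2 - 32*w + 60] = 3*w^2 - 2*w - 32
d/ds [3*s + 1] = 3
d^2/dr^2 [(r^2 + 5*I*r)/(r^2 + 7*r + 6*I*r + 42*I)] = (r^3*(-14 - 2*I) - 252*I*r^2 + 1260*r - 588 + 2520*I)/(r^6 + r^5*(21 + 18*I) + r^4*(39 + 378*I) + r^3*(-1925 + 2430*I) + r^2*(-15876 + 1638*I) + r*(-37044 - 31752*I) - 74088*I)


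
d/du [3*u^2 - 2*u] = 6*u - 2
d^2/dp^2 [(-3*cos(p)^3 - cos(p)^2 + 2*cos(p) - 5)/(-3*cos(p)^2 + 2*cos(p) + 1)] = (9*(1 - cos(p)^2)^2 - 27*cos(p)^6 + 27*cos(p)^5 - 241*cos(p)^3 - 112*cos(p)^2 + 106*cos(p) - 89)/((cos(p) - 1)^2*(3*cos(p) + 1)^3)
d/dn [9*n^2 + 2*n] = 18*n + 2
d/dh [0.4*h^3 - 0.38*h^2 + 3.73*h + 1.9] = 1.2*h^2 - 0.76*h + 3.73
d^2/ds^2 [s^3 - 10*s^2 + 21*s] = 6*s - 20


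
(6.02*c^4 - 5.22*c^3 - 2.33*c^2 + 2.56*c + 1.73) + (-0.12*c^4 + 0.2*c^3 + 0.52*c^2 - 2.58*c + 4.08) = 5.9*c^4 - 5.02*c^3 - 1.81*c^2 - 0.02*c + 5.81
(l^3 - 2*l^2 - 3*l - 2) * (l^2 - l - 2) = l^5 - 3*l^4 - 3*l^3 + 5*l^2 + 8*l + 4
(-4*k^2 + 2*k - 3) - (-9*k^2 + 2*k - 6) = 5*k^2 + 3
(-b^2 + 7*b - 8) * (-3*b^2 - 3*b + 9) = 3*b^4 - 18*b^3 - 6*b^2 + 87*b - 72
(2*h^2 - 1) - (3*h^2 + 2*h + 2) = -h^2 - 2*h - 3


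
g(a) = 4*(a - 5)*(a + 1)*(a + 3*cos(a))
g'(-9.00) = 2034.43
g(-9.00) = -5256.56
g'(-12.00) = 604.40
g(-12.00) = -7082.39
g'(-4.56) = -4.33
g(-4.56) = -682.77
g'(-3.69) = 231.77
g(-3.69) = -584.41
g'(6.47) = 356.23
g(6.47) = 413.66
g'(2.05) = 60.09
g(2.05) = -24.00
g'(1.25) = 49.16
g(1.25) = -74.11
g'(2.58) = 20.90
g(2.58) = -1.41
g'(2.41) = 36.06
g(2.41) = -6.28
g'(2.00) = 62.20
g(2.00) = -27.06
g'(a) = 4*(1 - 3*sin(a))*(a - 5)*(a + 1) + 4*(a - 5)*(a + 3*cos(a)) + 4*(a + 1)*(a + 3*cos(a)) = -4*(a - 5)*(a + 1)*(3*sin(a) - 1) + 4*(a - 5)*(a + 3*cos(a)) + 4*(a + 1)*(a + 3*cos(a))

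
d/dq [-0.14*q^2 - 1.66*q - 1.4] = -0.28*q - 1.66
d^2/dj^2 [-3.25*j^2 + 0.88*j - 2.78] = -6.50000000000000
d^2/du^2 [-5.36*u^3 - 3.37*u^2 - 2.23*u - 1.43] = -32.16*u - 6.74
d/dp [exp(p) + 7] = exp(p)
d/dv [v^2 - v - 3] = 2*v - 1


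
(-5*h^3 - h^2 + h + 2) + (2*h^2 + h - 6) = -5*h^3 + h^2 + 2*h - 4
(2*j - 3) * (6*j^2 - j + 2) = 12*j^3 - 20*j^2 + 7*j - 6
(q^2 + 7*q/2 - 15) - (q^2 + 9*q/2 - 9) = -q - 6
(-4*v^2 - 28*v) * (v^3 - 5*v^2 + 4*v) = -4*v^5 - 8*v^4 + 124*v^3 - 112*v^2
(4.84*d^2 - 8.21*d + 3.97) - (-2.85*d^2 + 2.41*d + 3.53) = 7.69*d^2 - 10.62*d + 0.44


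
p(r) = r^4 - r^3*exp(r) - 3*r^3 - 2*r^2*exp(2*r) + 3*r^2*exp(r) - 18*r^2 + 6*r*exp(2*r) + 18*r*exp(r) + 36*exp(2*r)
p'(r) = -r^3*exp(r) + 4*r^3 - 4*r^2*exp(2*r) - 9*r^2 + 8*r*exp(2*r) + 24*r*exp(r) - 36*r + 78*exp(2*r) + 18*exp(r)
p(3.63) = 46640.15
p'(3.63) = 79377.15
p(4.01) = 87708.79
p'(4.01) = 141875.94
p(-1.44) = -26.72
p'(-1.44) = 21.28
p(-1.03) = -16.25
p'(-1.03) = 29.50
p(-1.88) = -33.31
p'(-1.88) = 7.30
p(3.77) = 59074.80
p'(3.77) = 98885.83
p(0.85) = 242.17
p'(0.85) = 502.13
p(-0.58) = -0.54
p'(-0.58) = 42.04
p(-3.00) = 0.00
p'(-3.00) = -82.30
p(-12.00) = 23328.01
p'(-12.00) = -7775.99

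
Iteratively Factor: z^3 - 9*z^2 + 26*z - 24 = (z - 2)*(z^2 - 7*z + 12) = (z - 3)*(z - 2)*(z - 4)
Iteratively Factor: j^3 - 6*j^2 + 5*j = (j - 1)*(j^2 - 5*j) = (j - 5)*(j - 1)*(j)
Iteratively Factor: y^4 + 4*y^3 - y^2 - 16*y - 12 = (y + 3)*(y^3 + y^2 - 4*y - 4) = (y + 1)*(y + 3)*(y^2 - 4) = (y + 1)*(y + 2)*(y + 3)*(y - 2)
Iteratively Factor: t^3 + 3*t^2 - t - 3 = (t + 1)*(t^2 + 2*t - 3) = (t + 1)*(t + 3)*(t - 1)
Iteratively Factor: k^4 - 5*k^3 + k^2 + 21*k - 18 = (k - 3)*(k^3 - 2*k^2 - 5*k + 6) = (k - 3)*(k + 2)*(k^2 - 4*k + 3) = (k - 3)^2*(k + 2)*(k - 1)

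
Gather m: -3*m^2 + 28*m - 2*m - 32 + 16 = -3*m^2 + 26*m - 16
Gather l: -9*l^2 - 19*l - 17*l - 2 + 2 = -9*l^2 - 36*l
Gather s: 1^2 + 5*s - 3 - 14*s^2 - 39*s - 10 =-14*s^2 - 34*s - 12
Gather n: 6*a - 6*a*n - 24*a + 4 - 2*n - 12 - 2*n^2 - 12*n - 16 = -18*a - 2*n^2 + n*(-6*a - 14) - 24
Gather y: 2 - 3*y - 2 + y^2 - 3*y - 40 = y^2 - 6*y - 40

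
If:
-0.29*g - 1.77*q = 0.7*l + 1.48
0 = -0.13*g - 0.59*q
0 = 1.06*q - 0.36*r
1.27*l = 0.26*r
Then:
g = 7.67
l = -1.02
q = -1.69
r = -4.98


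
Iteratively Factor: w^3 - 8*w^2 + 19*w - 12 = (w - 1)*(w^2 - 7*w + 12) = (w - 3)*(w - 1)*(w - 4)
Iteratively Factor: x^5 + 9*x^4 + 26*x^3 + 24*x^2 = (x + 4)*(x^4 + 5*x^3 + 6*x^2) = (x + 3)*(x + 4)*(x^3 + 2*x^2) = x*(x + 3)*(x + 4)*(x^2 + 2*x) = x^2*(x + 3)*(x + 4)*(x + 2)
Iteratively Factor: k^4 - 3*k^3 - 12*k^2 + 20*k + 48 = (k - 4)*(k^3 + k^2 - 8*k - 12) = (k - 4)*(k + 2)*(k^2 - k - 6) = (k - 4)*(k + 2)^2*(k - 3)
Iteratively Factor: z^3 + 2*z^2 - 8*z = (z + 4)*(z^2 - 2*z) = z*(z + 4)*(z - 2)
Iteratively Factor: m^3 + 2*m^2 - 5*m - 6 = (m + 1)*(m^2 + m - 6) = (m + 1)*(m + 3)*(m - 2)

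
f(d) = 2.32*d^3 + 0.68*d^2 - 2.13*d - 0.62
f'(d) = 6.96*d^2 + 1.36*d - 2.13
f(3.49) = 98.85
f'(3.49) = 87.39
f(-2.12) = -15.15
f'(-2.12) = 26.27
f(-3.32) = -70.95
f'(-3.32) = 70.07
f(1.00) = 0.25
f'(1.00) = 6.19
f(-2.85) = -42.73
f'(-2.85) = 50.53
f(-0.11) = -0.38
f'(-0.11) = -2.20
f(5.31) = 354.60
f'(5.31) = 201.34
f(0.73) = -0.91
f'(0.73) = 2.57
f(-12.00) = -3886.10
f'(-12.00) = 983.79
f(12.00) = 4080.70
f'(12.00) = 1016.43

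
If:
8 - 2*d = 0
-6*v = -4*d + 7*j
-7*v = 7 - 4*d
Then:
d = 4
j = 58/49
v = 9/7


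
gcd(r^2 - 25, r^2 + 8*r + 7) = 1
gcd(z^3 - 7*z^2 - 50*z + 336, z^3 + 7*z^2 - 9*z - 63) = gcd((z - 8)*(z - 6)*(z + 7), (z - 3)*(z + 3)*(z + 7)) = z + 7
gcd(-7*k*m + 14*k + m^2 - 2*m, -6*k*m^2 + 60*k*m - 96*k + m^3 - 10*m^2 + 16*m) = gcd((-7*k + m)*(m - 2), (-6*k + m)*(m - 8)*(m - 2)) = m - 2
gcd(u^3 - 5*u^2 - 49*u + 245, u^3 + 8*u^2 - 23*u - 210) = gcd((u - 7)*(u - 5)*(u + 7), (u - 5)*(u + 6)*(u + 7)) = u^2 + 2*u - 35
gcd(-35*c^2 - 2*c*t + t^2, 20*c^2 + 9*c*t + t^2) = 5*c + t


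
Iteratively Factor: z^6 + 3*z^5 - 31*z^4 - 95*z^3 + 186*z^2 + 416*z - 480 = (z + 4)*(z^5 - z^4 - 27*z^3 + 13*z^2 + 134*z - 120) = (z - 1)*(z + 4)*(z^4 - 27*z^2 - 14*z + 120) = (z - 1)*(z + 4)^2*(z^3 - 4*z^2 - 11*z + 30) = (z - 1)*(z + 3)*(z + 4)^2*(z^2 - 7*z + 10) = (z - 5)*(z - 1)*(z + 3)*(z + 4)^2*(z - 2)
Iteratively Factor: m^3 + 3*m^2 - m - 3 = (m + 1)*(m^2 + 2*m - 3) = (m - 1)*(m + 1)*(m + 3)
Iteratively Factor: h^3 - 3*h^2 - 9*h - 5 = (h - 5)*(h^2 + 2*h + 1) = (h - 5)*(h + 1)*(h + 1)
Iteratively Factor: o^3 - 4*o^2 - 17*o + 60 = (o + 4)*(o^2 - 8*o + 15) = (o - 5)*(o + 4)*(o - 3)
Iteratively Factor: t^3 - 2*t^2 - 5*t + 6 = (t - 3)*(t^2 + t - 2) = (t - 3)*(t + 2)*(t - 1)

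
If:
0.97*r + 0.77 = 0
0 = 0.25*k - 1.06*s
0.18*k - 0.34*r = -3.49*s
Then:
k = -0.27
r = -0.79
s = -0.06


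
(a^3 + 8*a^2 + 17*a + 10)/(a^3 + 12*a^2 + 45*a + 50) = (a + 1)/(a + 5)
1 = 1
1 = 1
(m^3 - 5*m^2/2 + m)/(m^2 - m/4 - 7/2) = 2*m*(2*m - 1)/(4*m + 7)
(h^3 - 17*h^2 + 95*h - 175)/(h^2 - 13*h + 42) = (h^2 - 10*h + 25)/(h - 6)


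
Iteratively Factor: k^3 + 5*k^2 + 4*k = (k + 1)*(k^2 + 4*k) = (k + 1)*(k + 4)*(k)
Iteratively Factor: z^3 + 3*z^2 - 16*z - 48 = (z + 4)*(z^2 - z - 12) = (z - 4)*(z + 4)*(z + 3)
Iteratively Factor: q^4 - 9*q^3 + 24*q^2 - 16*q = (q)*(q^3 - 9*q^2 + 24*q - 16) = q*(q - 1)*(q^2 - 8*q + 16) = q*(q - 4)*(q - 1)*(q - 4)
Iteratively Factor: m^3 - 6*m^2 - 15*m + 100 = (m + 4)*(m^2 - 10*m + 25) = (m - 5)*(m + 4)*(m - 5)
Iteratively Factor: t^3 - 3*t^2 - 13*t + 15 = (t + 3)*(t^2 - 6*t + 5) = (t - 5)*(t + 3)*(t - 1)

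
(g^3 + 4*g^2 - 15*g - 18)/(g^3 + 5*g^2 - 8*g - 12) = (g - 3)/(g - 2)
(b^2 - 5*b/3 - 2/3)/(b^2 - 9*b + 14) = (b + 1/3)/(b - 7)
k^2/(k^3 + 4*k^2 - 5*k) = k/(k^2 + 4*k - 5)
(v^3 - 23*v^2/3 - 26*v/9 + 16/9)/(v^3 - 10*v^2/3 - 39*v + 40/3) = (v + 2/3)/(v + 5)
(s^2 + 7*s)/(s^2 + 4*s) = (s + 7)/(s + 4)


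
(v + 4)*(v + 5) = v^2 + 9*v + 20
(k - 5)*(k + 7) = k^2 + 2*k - 35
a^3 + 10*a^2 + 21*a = a*(a + 3)*(a + 7)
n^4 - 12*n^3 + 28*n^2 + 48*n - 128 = (n - 8)*(n - 4)*(n - 2)*(n + 2)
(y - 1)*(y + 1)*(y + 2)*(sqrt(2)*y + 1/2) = sqrt(2)*y^4 + y^3/2 + 2*sqrt(2)*y^3 - sqrt(2)*y^2 + y^2 - 2*sqrt(2)*y - y/2 - 1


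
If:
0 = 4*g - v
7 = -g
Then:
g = -7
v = -28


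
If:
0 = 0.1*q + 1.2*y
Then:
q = -12.0*y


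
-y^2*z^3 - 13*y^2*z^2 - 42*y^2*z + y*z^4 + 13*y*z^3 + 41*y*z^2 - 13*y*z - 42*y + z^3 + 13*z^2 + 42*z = (-y + z)*(z + 6)*(z + 7)*(y*z + 1)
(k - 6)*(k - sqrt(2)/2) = k^2 - 6*k - sqrt(2)*k/2 + 3*sqrt(2)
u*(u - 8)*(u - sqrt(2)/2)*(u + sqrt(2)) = u^4 - 8*u^3 + sqrt(2)*u^3/2 - 4*sqrt(2)*u^2 - u^2 + 8*u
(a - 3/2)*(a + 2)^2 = a^3 + 5*a^2/2 - 2*a - 6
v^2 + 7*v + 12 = (v + 3)*(v + 4)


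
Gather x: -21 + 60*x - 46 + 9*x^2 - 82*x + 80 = 9*x^2 - 22*x + 13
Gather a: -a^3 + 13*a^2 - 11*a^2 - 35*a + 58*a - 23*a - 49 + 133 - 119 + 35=-a^3 + 2*a^2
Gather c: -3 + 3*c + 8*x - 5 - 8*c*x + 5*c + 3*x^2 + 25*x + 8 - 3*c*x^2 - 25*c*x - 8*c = c*(-3*x^2 - 33*x) + 3*x^2 + 33*x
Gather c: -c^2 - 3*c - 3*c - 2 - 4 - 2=-c^2 - 6*c - 8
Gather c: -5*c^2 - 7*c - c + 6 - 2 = -5*c^2 - 8*c + 4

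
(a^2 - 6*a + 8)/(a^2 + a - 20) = (a - 2)/(a + 5)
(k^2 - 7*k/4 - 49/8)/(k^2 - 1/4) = (8*k^2 - 14*k - 49)/(2*(4*k^2 - 1))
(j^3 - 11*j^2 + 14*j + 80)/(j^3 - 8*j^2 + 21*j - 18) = (j^3 - 11*j^2 + 14*j + 80)/(j^3 - 8*j^2 + 21*j - 18)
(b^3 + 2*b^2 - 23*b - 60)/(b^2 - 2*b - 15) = b + 4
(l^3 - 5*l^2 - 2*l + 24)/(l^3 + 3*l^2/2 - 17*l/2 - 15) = 2*(l - 4)/(2*l + 5)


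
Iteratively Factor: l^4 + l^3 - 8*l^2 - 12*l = (l - 3)*(l^3 + 4*l^2 + 4*l) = (l - 3)*(l + 2)*(l^2 + 2*l) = l*(l - 3)*(l + 2)*(l + 2)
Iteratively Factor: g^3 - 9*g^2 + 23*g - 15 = (g - 1)*(g^2 - 8*g + 15) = (g - 3)*(g - 1)*(g - 5)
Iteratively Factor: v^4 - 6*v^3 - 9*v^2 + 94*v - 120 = (v - 3)*(v^3 - 3*v^2 - 18*v + 40) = (v - 3)*(v + 4)*(v^2 - 7*v + 10) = (v - 5)*(v - 3)*(v + 4)*(v - 2)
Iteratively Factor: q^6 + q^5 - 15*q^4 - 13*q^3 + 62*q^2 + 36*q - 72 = (q - 3)*(q^5 + 4*q^4 - 3*q^3 - 22*q^2 - 4*q + 24) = (q - 3)*(q + 3)*(q^4 + q^3 - 6*q^2 - 4*q + 8) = (q - 3)*(q - 2)*(q + 3)*(q^3 + 3*q^2 - 4) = (q - 3)*(q - 2)*(q + 2)*(q + 3)*(q^2 + q - 2) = (q - 3)*(q - 2)*(q - 1)*(q + 2)*(q + 3)*(q + 2)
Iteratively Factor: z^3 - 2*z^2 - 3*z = (z - 3)*(z^2 + z) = z*(z - 3)*(z + 1)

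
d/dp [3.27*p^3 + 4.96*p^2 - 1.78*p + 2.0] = 9.81*p^2 + 9.92*p - 1.78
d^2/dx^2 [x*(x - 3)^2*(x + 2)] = 12*x^2 - 24*x - 6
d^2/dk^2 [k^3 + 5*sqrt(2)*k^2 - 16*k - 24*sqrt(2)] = 6*k + 10*sqrt(2)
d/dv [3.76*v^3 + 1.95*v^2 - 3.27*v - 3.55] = 11.28*v^2 + 3.9*v - 3.27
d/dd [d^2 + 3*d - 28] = 2*d + 3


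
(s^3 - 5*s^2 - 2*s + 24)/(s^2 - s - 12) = (s^2 - s - 6)/(s + 3)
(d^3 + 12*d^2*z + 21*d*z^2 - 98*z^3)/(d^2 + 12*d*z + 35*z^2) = (d^2 + 5*d*z - 14*z^2)/(d + 5*z)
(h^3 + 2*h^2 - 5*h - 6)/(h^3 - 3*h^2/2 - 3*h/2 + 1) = 2*(h + 3)/(2*h - 1)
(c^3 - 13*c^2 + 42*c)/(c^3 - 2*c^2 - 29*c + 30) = c*(c - 7)/(c^2 + 4*c - 5)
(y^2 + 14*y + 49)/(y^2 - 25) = (y^2 + 14*y + 49)/(y^2 - 25)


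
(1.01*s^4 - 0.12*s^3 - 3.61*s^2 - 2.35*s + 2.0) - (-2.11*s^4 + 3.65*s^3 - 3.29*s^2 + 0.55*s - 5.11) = 3.12*s^4 - 3.77*s^3 - 0.32*s^2 - 2.9*s + 7.11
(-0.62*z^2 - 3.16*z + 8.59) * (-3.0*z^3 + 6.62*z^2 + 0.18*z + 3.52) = 1.86*z^5 + 5.3756*z^4 - 46.8008*z^3 + 54.1146*z^2 - 9.577*z + 30.2368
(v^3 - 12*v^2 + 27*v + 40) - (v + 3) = v^3 - 12*v^2 + 26*v + 37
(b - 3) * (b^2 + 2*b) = b^3 - b^2 - 6*b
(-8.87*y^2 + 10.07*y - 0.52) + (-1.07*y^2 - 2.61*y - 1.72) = -9.94*y^2 + 7.46*y - 2.24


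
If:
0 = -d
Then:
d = 0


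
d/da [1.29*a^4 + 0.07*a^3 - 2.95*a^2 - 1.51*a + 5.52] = 5.16*a^3 + 0.21*a^2 - 5.9*a - 1.51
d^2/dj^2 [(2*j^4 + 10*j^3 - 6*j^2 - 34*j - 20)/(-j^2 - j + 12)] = 4*(-j^6 - 3*j^5 + 33*j^4 + 45*j^3 - 546*j^2 - 1518*j + 766)/(j^6 + 3*j^5 - 33*j^4 - 71*j^3 + 396*j^2 + 432*j - 1728)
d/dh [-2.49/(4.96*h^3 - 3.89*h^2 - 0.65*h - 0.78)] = (37.0512*h^2 - 19.3722*h - 1.6185)/(-4.96*h^3 + 3.89*h^2 + 0.65*h + 0.78)^2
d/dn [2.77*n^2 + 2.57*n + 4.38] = 5.54*n + 2.57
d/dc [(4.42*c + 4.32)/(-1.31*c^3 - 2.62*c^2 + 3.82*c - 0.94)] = (11.5804*c^3 + 28.558*c^2 + 22.6368*c - 20.6572)/(1.7161*c^6 + 6.8644*c^5 - 3.144*c^4 - 17.554*c^3 + 19.518*c^2 - 7.1816*c + 0.8836)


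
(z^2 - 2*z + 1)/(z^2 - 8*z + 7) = (z - 1)/(z - 7)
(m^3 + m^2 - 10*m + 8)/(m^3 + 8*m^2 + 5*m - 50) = (m^2 + 3*m - 4)/(m^2 + 10*m + 25)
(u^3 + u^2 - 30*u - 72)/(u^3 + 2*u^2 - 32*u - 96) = (u + 3)/(u + 4)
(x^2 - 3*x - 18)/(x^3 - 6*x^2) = (x + 3)/x^2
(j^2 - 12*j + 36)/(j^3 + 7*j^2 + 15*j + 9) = (j^2 - 12*j + 36)/(j^3 + 7*j^2 + 15*j + 9)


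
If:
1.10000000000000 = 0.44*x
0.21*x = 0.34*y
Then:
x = 2.50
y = 1.54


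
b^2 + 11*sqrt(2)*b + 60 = (b + 5*sqrt(2))*(b + 6*sqrt(2))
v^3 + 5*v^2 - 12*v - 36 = (v - 3)*(v + 2)*(v + 6)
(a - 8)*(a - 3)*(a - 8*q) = a^3 - 8*a^2*q - 11*a^2 + 88*a*q + 24*a - 192*q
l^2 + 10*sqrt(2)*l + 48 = (l + 4*sqrt(2))*(l + 6*sqrt(2))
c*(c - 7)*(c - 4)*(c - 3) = c^4 - 14*c^3 + 61*c^2 - 84*c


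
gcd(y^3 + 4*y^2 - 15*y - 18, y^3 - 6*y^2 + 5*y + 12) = y^2 - 2*y - 3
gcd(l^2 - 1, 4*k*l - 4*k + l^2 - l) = l - 1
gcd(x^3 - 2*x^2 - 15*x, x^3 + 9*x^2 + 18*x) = x^2 + 3*x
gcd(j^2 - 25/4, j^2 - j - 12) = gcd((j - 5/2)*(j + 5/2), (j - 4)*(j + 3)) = 1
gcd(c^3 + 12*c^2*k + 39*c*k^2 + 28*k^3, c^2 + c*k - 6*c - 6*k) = c + k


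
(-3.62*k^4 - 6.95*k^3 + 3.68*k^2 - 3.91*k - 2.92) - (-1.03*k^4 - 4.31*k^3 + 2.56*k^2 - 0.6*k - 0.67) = -2.59*k^4 - 2.64*k^3 + 1.12*k^2 - 3.31*k - 2.25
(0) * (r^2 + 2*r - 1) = 0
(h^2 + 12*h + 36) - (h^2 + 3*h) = 9*h + 36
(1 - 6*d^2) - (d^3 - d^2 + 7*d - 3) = -d^3 - 5*d^2 - 7*d + 4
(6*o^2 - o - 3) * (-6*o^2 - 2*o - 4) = -36*o^4 - 6*o^3 - 4*o^2 + 10*o + 12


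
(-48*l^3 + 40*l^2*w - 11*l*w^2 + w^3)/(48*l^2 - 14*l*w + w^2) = (-48*l^3 + 40*l^2*w - 11*l*w^2 + w^3)/(48*l^2 - 14*l*w + w^2)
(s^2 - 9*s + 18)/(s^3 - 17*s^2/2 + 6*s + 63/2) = 2*(s - 6)/(2*s^2 - 11*s - 21)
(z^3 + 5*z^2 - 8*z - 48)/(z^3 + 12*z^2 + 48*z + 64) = (z - 3)/(z + 4)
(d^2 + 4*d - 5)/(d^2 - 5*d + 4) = (d + 5)/(d - 4)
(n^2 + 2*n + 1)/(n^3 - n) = (n + 1)/(n*(n - 1))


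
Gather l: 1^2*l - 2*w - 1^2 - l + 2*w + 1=0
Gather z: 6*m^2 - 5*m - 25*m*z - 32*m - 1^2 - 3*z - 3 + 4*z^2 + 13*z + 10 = 6*m^2 - 37*m + 4*z^2 + z*(10 - 25*m) + 6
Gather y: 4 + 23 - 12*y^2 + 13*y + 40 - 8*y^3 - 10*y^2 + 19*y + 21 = -8*y^3 - 22*y^2 + 32*y + 88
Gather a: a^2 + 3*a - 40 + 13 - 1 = a^2 + 3*a - 28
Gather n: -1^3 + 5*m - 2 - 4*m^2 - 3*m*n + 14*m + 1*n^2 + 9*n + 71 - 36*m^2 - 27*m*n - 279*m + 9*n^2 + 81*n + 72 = -40*m^2 - 260*m + 10*n^2 + n*(90 - 30*m) + 140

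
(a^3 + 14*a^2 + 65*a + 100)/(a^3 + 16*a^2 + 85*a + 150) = (a + 4)/(a + 6)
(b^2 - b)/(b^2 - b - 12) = b*(1 - b)/(-b^2 + b + 12)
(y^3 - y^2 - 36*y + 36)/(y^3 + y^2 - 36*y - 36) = (y - 1)/(y + 1)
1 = 1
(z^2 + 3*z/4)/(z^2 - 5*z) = (z + 3/4)/(z - 5)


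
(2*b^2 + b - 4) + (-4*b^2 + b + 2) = -2*b^2 + 2*b - 2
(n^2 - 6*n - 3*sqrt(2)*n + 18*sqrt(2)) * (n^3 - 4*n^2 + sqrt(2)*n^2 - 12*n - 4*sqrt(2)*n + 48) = n^5 - 10*n^4 - 2*sqrt(2)*n^4 + 6*n^3 + 20*sqrt(2)*n^3 - 12*sqrt(2)*n^2 + 180*n^2 - 360*sqrt(2)*n - 432*n + 864*sqrt(2)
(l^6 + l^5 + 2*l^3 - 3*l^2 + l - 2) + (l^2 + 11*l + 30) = l^6 + l^5 + 2*l^3 - 2*l^2 + 12*l + 28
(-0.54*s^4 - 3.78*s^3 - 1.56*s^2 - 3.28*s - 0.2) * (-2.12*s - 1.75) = 1.1448*s^5 + 8.9586*s^4 + 9.9222*s^3 + 9.6836*s^2 + 6.164*s + 0.35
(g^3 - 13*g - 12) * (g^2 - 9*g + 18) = g^5 - 9*g^4 + 5*g^3 + 105*g^2 - 126*g - 216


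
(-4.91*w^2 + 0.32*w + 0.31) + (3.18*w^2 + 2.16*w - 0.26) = -1.73*w^2 + 2.48*w + 0.05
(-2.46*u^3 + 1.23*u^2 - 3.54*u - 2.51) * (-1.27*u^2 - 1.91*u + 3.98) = 3.1242*u^5 + 3.1365*u^4 - 7.6443*u^3 + 14.8445*u^2 - 9.2951*u - 9.9898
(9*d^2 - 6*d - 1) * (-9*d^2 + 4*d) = -81*d^4 + 90*d^3 - 15*d^2 - 4*d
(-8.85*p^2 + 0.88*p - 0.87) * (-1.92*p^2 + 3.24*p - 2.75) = 16.992*p^4 - 30.3636*p^3 + 28.8591*p^2 - 5.2388*p + 2.3925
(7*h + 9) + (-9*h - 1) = 8 - 2*h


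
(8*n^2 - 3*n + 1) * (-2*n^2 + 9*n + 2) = -16*n^4 + 78*n^3 - 13*n^2 + 3*n + 2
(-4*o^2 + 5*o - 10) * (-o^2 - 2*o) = 4*o^4 + 3*o^3 + 20*o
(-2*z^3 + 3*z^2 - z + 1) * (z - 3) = -2*z^4 + 9*z^3 - 10*z^2 + 4*z - 3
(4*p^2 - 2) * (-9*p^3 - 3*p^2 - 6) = -36*p^5 - 12*p^4 + 18*p^3 - 18*p^2 + 12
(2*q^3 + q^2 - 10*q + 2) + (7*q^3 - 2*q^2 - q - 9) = 9*q^3 - q^2 - 11*q - 7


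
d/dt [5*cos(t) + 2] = -5*sin(t)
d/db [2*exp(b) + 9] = 2*exp(b)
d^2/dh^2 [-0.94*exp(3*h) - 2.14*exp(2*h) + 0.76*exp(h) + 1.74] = (-8.46*exp(2*h) - 8.56*exp(h) + 0.76)*exp(h)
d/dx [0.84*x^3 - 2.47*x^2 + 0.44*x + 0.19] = 2.52*x^2 - 4.94*x + 0.44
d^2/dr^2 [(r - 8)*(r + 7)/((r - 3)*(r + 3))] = 2*(-r^3 - 141*r^2 - 27*r - 423)/(r^6 - 27*r^4 + 243*r^2 - 729)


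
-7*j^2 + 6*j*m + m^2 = (-j + m)*(7*j + m)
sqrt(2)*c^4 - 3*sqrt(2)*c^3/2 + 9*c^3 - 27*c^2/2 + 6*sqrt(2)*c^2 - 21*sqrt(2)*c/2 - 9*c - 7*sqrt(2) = (c - 2)*(c + sqrt(2))*(c + 7*sqrt(2)/2)*(sqrt(2)*c + sqrt(2)/2)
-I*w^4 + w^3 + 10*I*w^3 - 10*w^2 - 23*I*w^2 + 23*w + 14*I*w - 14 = (w - 7)*(w - 2)*(w - 1)*(-I*w + 1)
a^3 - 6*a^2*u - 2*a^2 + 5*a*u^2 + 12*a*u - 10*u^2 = (a - 2)*(a - 5*u)*(a - u)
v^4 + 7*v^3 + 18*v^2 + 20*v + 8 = (v + 1)*(v + 2)^3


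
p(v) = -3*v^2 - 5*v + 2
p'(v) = -6*v - 5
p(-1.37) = 3.22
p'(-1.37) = 3.22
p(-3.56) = -18.22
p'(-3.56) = 16.36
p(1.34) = -10.09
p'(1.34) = -13.04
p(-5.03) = -48.75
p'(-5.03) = 25.18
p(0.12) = 1.36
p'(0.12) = -5.72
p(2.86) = -36.84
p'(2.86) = -22.16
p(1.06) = -6.67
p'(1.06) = -11.36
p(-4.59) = -38.25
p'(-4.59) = 22.54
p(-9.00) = -196.00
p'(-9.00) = 49.00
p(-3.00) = -10.00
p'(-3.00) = 13.00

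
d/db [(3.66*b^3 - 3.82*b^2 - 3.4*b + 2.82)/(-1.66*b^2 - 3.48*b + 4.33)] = (-6.0756*b^4 - 25.4736*b^3 + 55.193*b^2 - 23.7188*b - 4.9084)/(2.7556*b^4 + 11.5536*b^3 - 2.2652*b^2 - 30.1368*b + 18.7489)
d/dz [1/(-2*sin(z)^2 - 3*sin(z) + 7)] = (4*sin(z) + 3)*cos(z)/(3*sin(z) - cos(2*z) - 6)^2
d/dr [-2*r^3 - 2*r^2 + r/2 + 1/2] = -6*r^2 - 4*r + 1/2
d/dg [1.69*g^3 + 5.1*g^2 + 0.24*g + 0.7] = 5.07*g^2 + 10.2*g + 0.24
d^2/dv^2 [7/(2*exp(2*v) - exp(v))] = 7*((1 - 8*exp(v))*(2*exp(v) - 1) + 2*(4*exp(v) - 1)^2)*exp(-v)/(2*exp(v) - 1)^3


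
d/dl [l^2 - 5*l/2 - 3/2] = 2*l - 5/2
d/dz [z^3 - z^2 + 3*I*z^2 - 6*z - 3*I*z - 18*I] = 3*z^2 + z*(-2 + 6*I) - 6 - 3*I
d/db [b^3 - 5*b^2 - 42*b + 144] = 3*b^2 - 10*b - 42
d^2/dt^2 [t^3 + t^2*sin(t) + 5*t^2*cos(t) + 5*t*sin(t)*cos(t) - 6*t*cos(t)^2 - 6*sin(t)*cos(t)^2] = -t^2*sin(t) - 5*t^2*cos(t) - 20*t*sin(t) - 10*t*sin(2*t) + 4*t*cos(t) + 12*t*cos(2*t) + 6*t + 7*sin(t)/2 + 12*sin(2*t) + 27*sin(3*t)/2 + 10*cos(t) + 10*cos(2*t)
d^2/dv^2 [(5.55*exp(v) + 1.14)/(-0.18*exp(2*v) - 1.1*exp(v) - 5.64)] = (-0.17982*exp(4*v) + 0.951155999999999*exp(3*v) + 33.129*exp(2*v) + 37.682112*exp(v) - 169.47072)*exp(v)/(0.005832*exp(6*v) + 0.10692*exp(5*v) + 1.201608*exp(4*v) + 8.03132*exp(3*v) + 37.650384*exp(2*v) + 104.97168*exp(v) + 179.406144)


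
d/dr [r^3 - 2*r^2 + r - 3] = 3*r^2 - 4*r + 1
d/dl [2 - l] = -1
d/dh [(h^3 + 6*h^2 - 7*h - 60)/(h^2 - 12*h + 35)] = (h^4 - 24*h^3 + 40*h^2 + 540*h - 965)/(h^4 - 24*h^3 + 214*h^2 - 840*h + 1225)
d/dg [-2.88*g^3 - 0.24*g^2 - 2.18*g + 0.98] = -8.64*g^2 - 0.48*g - 2.18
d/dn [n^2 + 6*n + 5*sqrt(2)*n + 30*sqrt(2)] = 2*n + 6 + 5*sqrt(2)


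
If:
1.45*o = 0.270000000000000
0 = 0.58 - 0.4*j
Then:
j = 1.45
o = 0.19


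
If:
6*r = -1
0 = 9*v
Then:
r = -1/6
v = 0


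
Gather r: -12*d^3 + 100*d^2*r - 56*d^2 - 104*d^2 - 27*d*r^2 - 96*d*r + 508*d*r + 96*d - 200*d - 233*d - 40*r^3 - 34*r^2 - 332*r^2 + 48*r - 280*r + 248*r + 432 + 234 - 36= -12*d^3 - 160*d^2 - 337*d - 40*r^3 + r^2*(-27*d - 366) + r*(100*d^2 + 412*d + 16) + 630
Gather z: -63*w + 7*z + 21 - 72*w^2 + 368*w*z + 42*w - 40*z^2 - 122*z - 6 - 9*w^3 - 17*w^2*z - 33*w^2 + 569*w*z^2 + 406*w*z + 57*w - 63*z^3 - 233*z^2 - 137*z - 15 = -9*w^3 - 105*w^2 + 36*w - 63*z^3 + z^2*(569*w - 273) + z*(-17*w^2 + 774*w - 252)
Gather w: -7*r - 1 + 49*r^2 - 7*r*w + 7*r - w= 49*r^2 + w*(-7*r - 1) - 1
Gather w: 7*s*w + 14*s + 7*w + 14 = 14*s + w*(7*s + 7) + 14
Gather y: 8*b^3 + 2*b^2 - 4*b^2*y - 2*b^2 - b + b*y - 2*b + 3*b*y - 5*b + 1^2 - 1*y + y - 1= 8*b^3 - 8*b + y*(-4*b^2 + 4*b)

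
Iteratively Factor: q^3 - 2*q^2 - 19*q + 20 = (q - 1)*(q^2 - q - 20) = (q - 1)*(q + 4)*(q - 5)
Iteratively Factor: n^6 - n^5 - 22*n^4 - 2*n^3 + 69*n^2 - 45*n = (n + 3)*(n^5 - 4*n^4 - 10*n^3 + 28*n^2 - 15*n) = (n - 1)*(n + 3)*(n^4 - 3*n^3 - 13*n^2 + 15*n) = n*(n - 1)*(n + 3)*(n^3 - 3*n^2 - 13*n + 15) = n*(n - 1)^2*(n + 3)*(n^2 - 2*n - 15) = n*(n - 1)^2*(n + 3)^2*(n - 5)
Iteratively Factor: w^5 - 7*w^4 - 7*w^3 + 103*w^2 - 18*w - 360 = (w - 5)*(w^4 - 2*w^3 - 17*w^2 + 18*w + 72) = (w - 5)*(w + 2)*(w^3 - 4*w^2 - 9*w + 36) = (w - 5)*(w - 4)*(w + 2)*(w^2 - 9) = (w - 5)*(w - 4)*(w - 3)*(w + 2)*(w + 3)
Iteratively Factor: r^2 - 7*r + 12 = (r - 4)*(r - 3)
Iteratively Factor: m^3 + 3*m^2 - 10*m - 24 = (m + 2)*(m^2 + m - 12) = (m + 2)*(m + 4)*(m - 3)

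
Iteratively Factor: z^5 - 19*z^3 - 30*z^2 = (z - 5)*(z^4 + 5*z^3 + 6*z^2) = (z - 5)*(z + 3)*(z^3 + 2*z^2) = z*(z - 5)*(z + 3)*(z^2 + 2*z) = z^2*(z - 5)*(z + 3)*(z + 2)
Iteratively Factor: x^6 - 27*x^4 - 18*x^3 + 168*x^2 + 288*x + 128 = (x + 1)*(x^5 - x^4 - 26*x^3 + 8*x^2 + 160*x + 128) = (x - 4)*(x + 1)*(x^4 + 3*x^3 - 14*x^2 - 48*x - 32) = (x - 4)*(x + 1)*(x + 4)*(x^3 - x^2 - 10*x - 8) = (x - 4)*(x + 1)^2*(x + 4)*(x^2 - 2*x - 8) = (x - 4)*(x + 1)^2*(x + 2)*(x + 4)*(x - 4)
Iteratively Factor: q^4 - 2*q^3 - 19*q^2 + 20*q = (q - 5)*(q^3 + 3*q^2 - 4*q) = (q - 5)*(q + 4)*(q^2 - q) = (q - 5)*(q - 1)*(q + 4)*(q)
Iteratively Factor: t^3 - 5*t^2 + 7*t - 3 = (t - 3)*(t^2 - 2*t + 1) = (t - 3)*(t - 1)*(t - 1)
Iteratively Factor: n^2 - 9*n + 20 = (n - 4)*(n - 5)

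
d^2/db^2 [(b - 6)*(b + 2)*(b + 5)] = 6*b + 2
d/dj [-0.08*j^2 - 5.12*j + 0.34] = -0.16*j - 5.12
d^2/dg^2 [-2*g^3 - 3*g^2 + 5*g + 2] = -12*g - 6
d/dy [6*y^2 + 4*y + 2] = 12*y + 4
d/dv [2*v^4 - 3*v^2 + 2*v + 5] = 8*v^3 - 6*v + 2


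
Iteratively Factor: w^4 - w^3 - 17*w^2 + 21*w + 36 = (w + 1)*(w^3 - 2*w^2 - 15*w + 36) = (w - 3)*(w + 1)*(w^2 + w - 12) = (w - 3)*(w + 1)*(w + 4)*(w - 3)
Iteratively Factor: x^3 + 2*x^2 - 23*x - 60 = (x + 3)*(x^2 - x - 20) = (x - 5)*(x + 3)*(x + 4)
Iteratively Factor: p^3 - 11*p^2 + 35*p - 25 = (p - 5)*(p^2 - 6*p + 5) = (p - 5)^2*(p - 1)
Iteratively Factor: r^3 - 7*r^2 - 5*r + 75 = (r + 3)*(r^2 - 10*r + 25) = (r - 5)*(r + 3)*(r - 5)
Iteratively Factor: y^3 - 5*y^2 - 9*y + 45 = (y + 3)*(y^2 - 8*y + 15) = (y - 3)*(y + 3)*(y - 5)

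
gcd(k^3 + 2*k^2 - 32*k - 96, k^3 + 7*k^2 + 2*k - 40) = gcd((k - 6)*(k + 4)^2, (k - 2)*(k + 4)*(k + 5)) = k + 4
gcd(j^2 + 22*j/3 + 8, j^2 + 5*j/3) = 1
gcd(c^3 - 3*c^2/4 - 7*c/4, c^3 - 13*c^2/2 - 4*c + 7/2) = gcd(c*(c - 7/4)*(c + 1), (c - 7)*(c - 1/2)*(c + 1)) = c + 1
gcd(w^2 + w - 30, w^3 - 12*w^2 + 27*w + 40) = w - 5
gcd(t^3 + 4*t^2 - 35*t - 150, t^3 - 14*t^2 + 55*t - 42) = t - 6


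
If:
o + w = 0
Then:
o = -w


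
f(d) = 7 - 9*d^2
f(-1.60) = -16.04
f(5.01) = -218.90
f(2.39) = -44.41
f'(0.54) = -9.72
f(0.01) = 7.00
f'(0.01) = -0.18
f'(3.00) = -54.00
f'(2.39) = -43.02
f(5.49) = -264.26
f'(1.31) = -23.58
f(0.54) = 4.38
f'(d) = -18*d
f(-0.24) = 6.48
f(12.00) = -1289.00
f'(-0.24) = 4.32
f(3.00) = -74.00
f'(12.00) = -216.00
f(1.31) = -8.44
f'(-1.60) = 28.80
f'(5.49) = -98.82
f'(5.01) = -90.18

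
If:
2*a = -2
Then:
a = -1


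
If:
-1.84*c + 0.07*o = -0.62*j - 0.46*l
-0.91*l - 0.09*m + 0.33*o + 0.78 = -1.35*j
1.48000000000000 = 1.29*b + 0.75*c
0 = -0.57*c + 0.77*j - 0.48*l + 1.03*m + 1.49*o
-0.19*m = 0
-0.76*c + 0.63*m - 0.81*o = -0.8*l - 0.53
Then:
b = 1.70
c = -0.96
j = -1.65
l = -1.60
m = 0.00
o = -0.03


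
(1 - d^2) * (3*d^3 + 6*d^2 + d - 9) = -3*d^5 - 6*d^4 + 2*d^3 + 15*d^2 + d - 9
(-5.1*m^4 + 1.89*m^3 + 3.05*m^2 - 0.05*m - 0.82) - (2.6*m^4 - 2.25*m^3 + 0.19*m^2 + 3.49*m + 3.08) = -7.7*m^4 + 4.14*m^3 + 2.86*m^2 - 3.54*m - 3.9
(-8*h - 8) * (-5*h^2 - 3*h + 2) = 40*h^3 + 64*h^2 + 8*h - 16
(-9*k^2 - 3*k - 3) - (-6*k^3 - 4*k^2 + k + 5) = 6*k^3 - 5*k^2 - 4*k - 8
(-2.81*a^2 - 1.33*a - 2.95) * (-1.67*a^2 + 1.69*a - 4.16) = 4.6927*a^4 - 2.5278*a^3 + 14.3684*a^2 + 0.547300000000001*a + 12.272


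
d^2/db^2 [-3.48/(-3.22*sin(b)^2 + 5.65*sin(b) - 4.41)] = (-144.328128*sin(b)^4 + 189.93492*sin(b)^3 + 303.068676*sin(b)^2 - 466.57926*sin(b) + 123.347208)/(3.22*sin(b)^2 - 5.65*sin(b) + 4.41)^3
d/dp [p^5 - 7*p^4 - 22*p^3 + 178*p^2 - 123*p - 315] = 5*p^4 - 28*p^3 - 66*p^2 + 356*p - 123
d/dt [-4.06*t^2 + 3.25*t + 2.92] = 3.25 - 8.12*t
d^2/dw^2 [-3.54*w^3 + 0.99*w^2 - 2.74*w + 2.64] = 1.98 - 21.24*w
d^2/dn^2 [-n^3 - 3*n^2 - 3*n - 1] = -6*n - 6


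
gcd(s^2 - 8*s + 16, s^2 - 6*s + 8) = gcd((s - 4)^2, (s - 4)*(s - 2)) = s - 4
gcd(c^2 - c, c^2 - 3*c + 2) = c - 1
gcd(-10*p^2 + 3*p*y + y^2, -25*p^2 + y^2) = 5*p + y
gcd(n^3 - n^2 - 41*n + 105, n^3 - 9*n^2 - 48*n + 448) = n + 7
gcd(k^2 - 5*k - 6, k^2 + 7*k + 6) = k + 1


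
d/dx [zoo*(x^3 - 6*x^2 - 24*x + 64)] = zoo*(x^2 + x + 1)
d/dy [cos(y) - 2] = -sin(y)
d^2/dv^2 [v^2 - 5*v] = 2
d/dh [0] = 0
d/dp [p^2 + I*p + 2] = 2*p + I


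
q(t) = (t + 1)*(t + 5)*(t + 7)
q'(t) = (t + 1)*(t + 5) + (t + 1)*(t + 7) + (t + 5)*(t + 7)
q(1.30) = 120.27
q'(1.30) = 85.87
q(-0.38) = 18.96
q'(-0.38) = 37.55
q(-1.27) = -5.77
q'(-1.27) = 18.82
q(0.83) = 83.54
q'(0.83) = 70.65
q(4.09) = 513.11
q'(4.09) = 203.52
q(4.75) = 658.73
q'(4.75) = 238.19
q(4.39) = 576.47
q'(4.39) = 218.96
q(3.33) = 372.59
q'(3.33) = 166.85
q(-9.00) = -64.00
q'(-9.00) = 56.00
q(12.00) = 4199.00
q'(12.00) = 791.00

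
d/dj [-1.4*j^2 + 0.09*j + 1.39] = 0.09 - 2.8*j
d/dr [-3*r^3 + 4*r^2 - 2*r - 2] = -9*r^2 + 8*r - 2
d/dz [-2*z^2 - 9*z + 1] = -4*z - 9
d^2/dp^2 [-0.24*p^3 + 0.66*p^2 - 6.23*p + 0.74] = 1.32 - 1.44*p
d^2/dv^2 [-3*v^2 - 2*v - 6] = -6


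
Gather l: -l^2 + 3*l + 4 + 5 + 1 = -l^2 + 3*l + 10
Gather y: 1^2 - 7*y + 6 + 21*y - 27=14*y - 20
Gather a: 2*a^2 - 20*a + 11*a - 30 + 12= 2*a^2 - 9*a - 18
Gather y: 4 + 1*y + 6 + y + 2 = 2*y + 12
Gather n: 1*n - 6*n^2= -6*n^2 + n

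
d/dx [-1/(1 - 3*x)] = -3/(3*x - 1)^2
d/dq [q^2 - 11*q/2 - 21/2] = 2*q - 11/2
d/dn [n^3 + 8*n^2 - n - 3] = 3*n^2 + 16*n - 1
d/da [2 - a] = -1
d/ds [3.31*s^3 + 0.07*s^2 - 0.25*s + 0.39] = 9.93*s^2 + 0.14*s - 0.25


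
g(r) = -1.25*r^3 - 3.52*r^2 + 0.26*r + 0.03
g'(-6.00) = -92.50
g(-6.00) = 141.75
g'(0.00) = 0.26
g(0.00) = 0.03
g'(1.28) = -14.90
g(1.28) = -8.03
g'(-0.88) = 3.55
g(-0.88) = -2.07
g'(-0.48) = 2.78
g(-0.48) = -0.77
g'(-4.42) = -41.88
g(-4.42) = 38.05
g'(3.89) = -83.87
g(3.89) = -125.80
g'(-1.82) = 0.65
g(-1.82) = -4.57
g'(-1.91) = 0.03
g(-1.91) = -4.60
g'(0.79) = -7.64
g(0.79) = -2.58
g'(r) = -3.75*r^2 - 7.04*r + 0.26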